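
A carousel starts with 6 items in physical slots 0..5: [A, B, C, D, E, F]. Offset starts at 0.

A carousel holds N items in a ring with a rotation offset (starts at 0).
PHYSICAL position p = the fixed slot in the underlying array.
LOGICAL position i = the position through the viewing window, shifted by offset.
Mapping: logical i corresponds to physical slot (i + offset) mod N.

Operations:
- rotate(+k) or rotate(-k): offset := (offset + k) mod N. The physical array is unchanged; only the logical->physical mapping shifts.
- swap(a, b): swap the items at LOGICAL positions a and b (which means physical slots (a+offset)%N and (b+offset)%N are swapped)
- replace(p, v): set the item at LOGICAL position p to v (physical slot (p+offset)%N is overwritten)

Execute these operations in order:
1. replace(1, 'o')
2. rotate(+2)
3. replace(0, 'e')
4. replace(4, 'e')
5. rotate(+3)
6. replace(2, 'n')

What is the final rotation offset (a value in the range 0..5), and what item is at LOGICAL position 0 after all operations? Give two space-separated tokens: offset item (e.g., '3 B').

After op 1 (replace(1, 'o')): offset=0, physical=[A,o,C,D,E,F], logical=[A,o,C,D,E,F]
After op 2 (rotate(+2)): offset=2, physical=[A,o,C,D,E,F], logical=[C,D,E,F,A,o]
After op 3 (replace(0, 'e')): offset=2, physical=[A,o,e,D,E,F], logical=[e,D,E,F,A,o]
After op 4 (replace(4, 'e')): offset=2, physical=[e,o,e,D,E,F], logical=[e,D,E,F,e,o]
After op 5 (rotate(+3)): offset=5, physical=[e,o,e,D,E,F], logical=[F,e,o,e,D,E]
After op 6 (replace(2, 'n')): offset=5, physical=[e,n,e,D,E,F], logical=[F,e,n,e,D,E]

Answer: 5 F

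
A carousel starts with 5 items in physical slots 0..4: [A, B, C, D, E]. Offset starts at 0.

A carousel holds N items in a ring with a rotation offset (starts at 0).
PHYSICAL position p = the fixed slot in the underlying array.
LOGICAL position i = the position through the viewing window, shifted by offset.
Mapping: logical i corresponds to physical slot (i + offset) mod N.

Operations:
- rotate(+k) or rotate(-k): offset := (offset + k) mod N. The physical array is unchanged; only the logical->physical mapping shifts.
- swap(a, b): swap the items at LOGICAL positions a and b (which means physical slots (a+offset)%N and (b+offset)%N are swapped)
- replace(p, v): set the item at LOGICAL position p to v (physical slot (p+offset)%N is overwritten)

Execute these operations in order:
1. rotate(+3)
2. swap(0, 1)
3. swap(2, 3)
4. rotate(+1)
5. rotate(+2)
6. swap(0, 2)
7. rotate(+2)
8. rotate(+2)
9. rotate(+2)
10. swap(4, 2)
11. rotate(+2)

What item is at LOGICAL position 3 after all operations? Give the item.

Answer: C

Derivation:
After op 1 (rotate(+3)): offset=3, physical=[A,B,C,D,E], logical=[D,E,A,B,C]
After op 2 (swap(0, 1)): offset=3, physical=[A,B,C,E,D], logical=[E,D,A,B,C]
After op 3 (swap(2, 3)): offset=3, physical=[B,A,C,E,D], logical=[E,D,B,A,C]
After op 4 (rotate(+1)): offset=4, physical=[B,A,C,E,D], logical=[D,B,A,C,E]
After op 5 (rotate(+2)): offset=1, physical=[B,A,C,E,D], logical=[A,C,E,D,B]
After op 6 (swap(0, 2)): offset=1, physical=[B,E,C,A,D], logical=[E,C,A,D,B]
After op 7 (rotate(+2)): offset=3, physical=[B,E,C,A,D], logical=[A,D,B,E,C]
After op 8 (rotate(+2)): offset=0, physical=[B,E,C,A,D], logical=[B,E,C,A,D]
After op 9 (rotate(+2)): offset=2, physical=[B,E,C,A,D], logical=[C,A,D,B,E]
After op 10 (swap(4, 2)): offset=2, physical=[B,D,C,A,E], logical=[C,A,E,B,D]
After op 11 (rotate(+2)): offset=4, physical=[B,D,C,A,E], logical=[E,B,D,C,A]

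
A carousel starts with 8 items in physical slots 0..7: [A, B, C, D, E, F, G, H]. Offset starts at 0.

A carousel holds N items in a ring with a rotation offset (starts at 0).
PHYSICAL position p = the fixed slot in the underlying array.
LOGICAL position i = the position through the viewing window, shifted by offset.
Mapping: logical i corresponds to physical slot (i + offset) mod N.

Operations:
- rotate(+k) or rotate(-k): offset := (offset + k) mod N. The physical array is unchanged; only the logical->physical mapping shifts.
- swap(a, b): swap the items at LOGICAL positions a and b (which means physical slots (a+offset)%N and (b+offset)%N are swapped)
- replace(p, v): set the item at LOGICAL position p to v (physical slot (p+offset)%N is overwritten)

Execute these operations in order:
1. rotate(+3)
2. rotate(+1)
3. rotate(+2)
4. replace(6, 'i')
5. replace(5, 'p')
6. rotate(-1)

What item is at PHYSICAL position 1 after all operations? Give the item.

After op 1 (rotate(+3)): offset=3, physical=[A,B,C,D,E,F,G,H], logical=[D,E,F,G,H,A,B,C]
After op 2 (rotate(+1)): offset=4, physical=[A,B,C,D,E,F,G,H], logical=[E,F,G,H,A,B,C,D]
After op 3 (rotate(+2)): offset=6, physical=[A,B,C,D,E,F,G,H], logical=[G,H,A,B,C,D,E,F]
After op 4 (replace(6, 'i')): offset=6, physical=[A,B,C,D,i,F,G,H], logical=[G,H,A,B,C,D,i,F]
After op 5 (replace(5, 'p')): offset=6, physical=[A,B,C,p,i,F,G,H], logical=[G,H,A,B,C,p,i,F]
After op 6 (rotate(-1)): offset=5, physical=[A,B,C,p,i,F,G,H], logical=[F,G,H,A,B,C,p,i]

Answer: B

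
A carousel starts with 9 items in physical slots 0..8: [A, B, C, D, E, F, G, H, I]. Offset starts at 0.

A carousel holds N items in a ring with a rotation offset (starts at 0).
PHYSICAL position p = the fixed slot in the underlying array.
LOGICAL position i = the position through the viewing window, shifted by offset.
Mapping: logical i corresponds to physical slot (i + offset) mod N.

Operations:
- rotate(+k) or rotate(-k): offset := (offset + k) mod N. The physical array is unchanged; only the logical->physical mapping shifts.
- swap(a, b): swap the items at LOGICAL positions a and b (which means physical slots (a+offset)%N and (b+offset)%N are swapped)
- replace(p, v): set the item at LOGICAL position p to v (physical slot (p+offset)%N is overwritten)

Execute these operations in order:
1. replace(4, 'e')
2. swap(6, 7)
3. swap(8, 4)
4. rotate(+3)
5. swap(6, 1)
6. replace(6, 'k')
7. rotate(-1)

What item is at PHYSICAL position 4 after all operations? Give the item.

Answer: A

Derivation:
After op 1 (replace(4, 'e')): offset=0, physical=[A,B,C,D,e,F,G,H,I], logical=[A,B,C,D,e,F,G,H,I]
After op 2 (swap(6, 7)): offset=0, physical=[A,B,C,D,e,F,H,G,I], logical=[A,B,C,D,e,F,H,G,I]
After op 3 (swap(8, 4)): offset=0, physical=[A,B,C,D,I,F,H,G,e], logical=[A,B,C,D,I,F,H,G,e]
After op 4 (rotate(+3)): offset=3, physical=[A,B,C,D,I,F,H,G,e], logical=[D,I,F,H,G,e,A,B,C]
After op 5 (swap(6, 1)): offset=3, physical=[I,B,C,D,A,F,H,G,e], logical=[D,A,F,H,G,e,I,B,C]
After op 6 (replace(6, 'k')): offset=3, physical=[k,B,C,D,A,F,H,G,e], logical=[D,A,F,H,G,e,k,B,C]
After op 7 (rotate(-1)): offset=2, physical=[k,B,C,D,A,F,H,G,e], logical=[C,D,A,F,H,G,e,k,B]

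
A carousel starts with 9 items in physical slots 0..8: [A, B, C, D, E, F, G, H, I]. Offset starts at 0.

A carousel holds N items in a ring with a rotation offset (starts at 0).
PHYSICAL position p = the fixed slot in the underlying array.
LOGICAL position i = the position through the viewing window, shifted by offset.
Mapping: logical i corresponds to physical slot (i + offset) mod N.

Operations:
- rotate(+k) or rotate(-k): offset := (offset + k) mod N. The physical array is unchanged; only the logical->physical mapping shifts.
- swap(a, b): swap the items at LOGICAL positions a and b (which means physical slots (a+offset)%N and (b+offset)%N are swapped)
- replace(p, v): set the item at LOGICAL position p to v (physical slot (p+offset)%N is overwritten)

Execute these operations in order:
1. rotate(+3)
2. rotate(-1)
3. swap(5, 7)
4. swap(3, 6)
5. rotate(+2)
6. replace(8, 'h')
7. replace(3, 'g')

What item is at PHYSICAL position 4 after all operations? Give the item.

Answer: E

Derivation:
After op 1 (rotate(+3)): offset=3, physical=[A,B,C,D,E,F,G,H,I], logical=[D,E,F,G,H,I,A,B,C]
After op 2 (rotate(-1)): offset=2, physical=[A,B,C,D,E,F,G,H,I], logical=[C,D,E,F,G,H,I,A,B]
After op 3 (swap(5, 7)): offset=2, physical=[H,B,C,D,E,F,G,A,I], logical=[C,D,E,F,G,A,I,H,B]
After op 4 (swap(3, 6)): offset=2, physical=[H,B,C,D,E,I,G,A,F], logical=[C,D,E,I,G,A,F,H,B]
After op 5 (rotate(+2)): offset=4, physical=[H,B,C,D,E,I,G,A,F], logical=[E,I,G,A,F,H,B,C,D]
After op 6 (replace(8, 'h')): offset=4, physical=[H,B,C,h,E,I,G,A,F], logical=[E,I,G,A,F,H,B,C,h]
After op 7 (replace(3, 'g')): offset=4, physical=[H,B,C,h,E,I,G,g,F], logical=[E,I,G,g,F,H,B,C,h]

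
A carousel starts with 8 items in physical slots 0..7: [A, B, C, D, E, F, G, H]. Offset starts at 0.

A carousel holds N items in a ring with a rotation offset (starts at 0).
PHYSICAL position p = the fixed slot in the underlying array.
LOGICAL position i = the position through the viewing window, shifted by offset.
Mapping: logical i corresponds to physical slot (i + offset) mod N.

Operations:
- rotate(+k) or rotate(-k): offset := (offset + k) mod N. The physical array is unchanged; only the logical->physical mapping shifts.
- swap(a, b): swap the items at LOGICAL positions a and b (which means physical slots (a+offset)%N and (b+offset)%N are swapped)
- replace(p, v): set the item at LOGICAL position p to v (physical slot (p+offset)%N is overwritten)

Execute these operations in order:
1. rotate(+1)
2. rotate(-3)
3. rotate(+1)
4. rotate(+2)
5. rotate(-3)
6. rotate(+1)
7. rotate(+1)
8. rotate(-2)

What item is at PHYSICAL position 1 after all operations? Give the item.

Answer: B

Derivation:
After op 1 (rotate(+1)): offset=1, physical=[A,B,C,D,E,F,G,H], logical=[B,C,D,E,F,G,H,A]
After op 2 (rotate(-3)): offset=6, physical=[A,B,C,D,E,F,G,H], logical=[G,H,A,B,C,D,E,F]
After op 3 (rotate(+1)): offset=7, physical=[A,B,C,D,E,F,G,H], logical=[H,A,B,C,D,E,F,G]
After op 4 (rotate(+2)): offset=1, physical=[A,B,C,D,E,F,G,H], logical=[B,C,D,E,F,G,H,A]
After op 5 (rotate(-3)): offset=6, physical=[A,B,C,D,E,F,G,H], logical=[G,H,A,B,C,D,E,F]
After op 6 (rotate(+1)): offset=7, physical=[A,B,C,D,E,F,G,H], logical=[H,A,B,C,D,E,F,G]
After op 7 (rotate(+1)): offset=0, physical=[A,B,C,D,E,F,G,H], logical=[A,B,C,D,E,F,G,H]
After op 8 (rotate(-2)): offset=6, physical=[A,B,C,D,E,F,G,H], logical=[G,H,A,B,C,D,E,F]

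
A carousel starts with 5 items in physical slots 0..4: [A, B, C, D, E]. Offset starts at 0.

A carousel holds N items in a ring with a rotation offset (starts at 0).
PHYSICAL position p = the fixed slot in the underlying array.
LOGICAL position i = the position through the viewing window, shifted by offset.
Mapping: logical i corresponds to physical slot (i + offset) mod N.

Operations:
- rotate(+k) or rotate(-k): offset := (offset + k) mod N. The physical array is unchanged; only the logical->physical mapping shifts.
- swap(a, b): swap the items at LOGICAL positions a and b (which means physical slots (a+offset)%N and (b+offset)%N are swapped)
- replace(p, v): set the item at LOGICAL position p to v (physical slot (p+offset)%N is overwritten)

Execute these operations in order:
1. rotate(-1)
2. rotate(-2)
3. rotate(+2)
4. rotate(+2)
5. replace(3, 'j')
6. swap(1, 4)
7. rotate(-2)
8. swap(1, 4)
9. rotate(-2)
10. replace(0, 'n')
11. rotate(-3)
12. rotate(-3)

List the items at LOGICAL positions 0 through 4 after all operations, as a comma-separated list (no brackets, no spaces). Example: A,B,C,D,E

Answer: B,n,C,j,D

Derivation:
After op 1 (rotate(-1)): offset=4, physical=[A,B,C,D,E], logical=[E,A,B,C,D]
After op 2 (rotate(-2)): offset=2, physical=[A,B,C,D,E], logical=[C,D,E,A,B]
After op 3 (rotate(+2)): offset=4, physical=[A,B,C,D,E], logical=[E,A,B,C,D]
After op 4 (rotate(+2)): offset=1, physical=[A,B,C,D,E], logical=[B,C,D,E,A]
After op 5 (replace(3, 'j')): offset=1, physical=[A,B,C,D,j], logical=[B,C,D,j,A]
After op 6 (swap(1, 4)): offset=1, physical=[C,B,A,D,j], logical=[B,A,D,j,C]
After op 7 (rotate(-2)): offset=4, physical=[C,B,A,D,j], logical=[j,C,B,A,D]
After op 8 (swap(1, 4)): offset=4, physical=[D,B,A,C,j], logical=[j,D,B,A,C]
After op 9 (rotate(-2)): offset=2, physical=[D,B,A,C,j], logical=[A,C,j,D,B]
After op 10 (replace(0, 'n')): offset=2, physical=[D,B,n,C,j], logical=[n,C,j,D,B]
After op 11 (rotate(-3)): offset=4, physical=[D,B,n,C,j], logical=[j,D,B,n,C]
After op 12 (rotate(-3)): offset=1, physical=[D,B,n,C,j], logical=[B,n,C,j,D]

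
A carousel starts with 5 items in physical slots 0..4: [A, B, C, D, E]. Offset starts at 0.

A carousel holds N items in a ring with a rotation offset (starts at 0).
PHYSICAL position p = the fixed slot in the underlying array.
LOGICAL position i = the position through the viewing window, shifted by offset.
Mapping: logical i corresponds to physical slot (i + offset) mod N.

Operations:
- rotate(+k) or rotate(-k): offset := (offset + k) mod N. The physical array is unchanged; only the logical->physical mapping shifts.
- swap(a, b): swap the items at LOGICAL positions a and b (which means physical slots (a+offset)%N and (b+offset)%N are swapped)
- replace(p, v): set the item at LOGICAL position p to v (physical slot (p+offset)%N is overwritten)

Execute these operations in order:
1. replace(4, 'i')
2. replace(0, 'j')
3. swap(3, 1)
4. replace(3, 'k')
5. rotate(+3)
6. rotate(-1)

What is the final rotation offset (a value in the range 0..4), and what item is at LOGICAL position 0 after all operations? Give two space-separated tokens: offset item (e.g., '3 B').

After op 1 (replace(4, 'i')): offset=0, physical=[A,B,C,D,i], logical=[A,B,C,D,i]
After op 2 (replace(0, 'j')): offset=0, physical=[j,B,C,D,i], logical=[j,B,C,D,i]
After op 3 (swap(3, 1)): offset=0, physical=[j,D,C,B,i], logical=[j,D,C,B,i]
After op 4 (replace(3, 'k')): offset=0, physical=[j,D,C,k,i], logical=[j,D,C,k,i]
After op 5 (rotate(+3)): offset=3, physical=[j,D,C,k,i], logical=[k,i,j,D,C]
After op 6 (rotate(-1)): offset=2, physical=[j,D,C,k,i], logical=[C,k,i,j,D]

Answer: 2 C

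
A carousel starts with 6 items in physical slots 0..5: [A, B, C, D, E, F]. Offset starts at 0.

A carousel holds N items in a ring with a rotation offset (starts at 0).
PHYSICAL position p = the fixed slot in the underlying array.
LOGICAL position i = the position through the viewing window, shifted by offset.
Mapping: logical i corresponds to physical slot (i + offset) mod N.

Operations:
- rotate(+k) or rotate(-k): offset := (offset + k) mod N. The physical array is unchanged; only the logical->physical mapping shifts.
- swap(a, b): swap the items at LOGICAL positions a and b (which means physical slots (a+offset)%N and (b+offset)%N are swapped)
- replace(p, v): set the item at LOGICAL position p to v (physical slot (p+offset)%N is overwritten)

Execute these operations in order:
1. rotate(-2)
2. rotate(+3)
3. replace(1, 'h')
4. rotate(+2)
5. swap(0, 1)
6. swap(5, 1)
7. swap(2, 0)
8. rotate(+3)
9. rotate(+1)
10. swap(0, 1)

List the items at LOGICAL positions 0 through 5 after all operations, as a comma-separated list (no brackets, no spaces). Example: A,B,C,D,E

After op 1 (rotate(-2)): offset=4, physical=[A,B,C,D,E,F], logical=[E,F,A,B,C,D]
After op 2 (rotate(+3)): offset=1, physical=[A,B,C,D,E,F], logical=[B,C,D,E,F,A]
After op 3 (replace(1, 'h')): offset=1, physical=[A,B,h,D,E,F], logical=[B,h,D,E,F,A]
After op 4 (rotate(+2)): offset=3, physical=[A,B,h,D,E,F], logical=[D,E,F,A,B,h]
After op 5 (swap(0, 1)): offset=3, physical=[A,B,h,E,D,F], logical=[E,D,F,A,B,h]
After op 6 (swap(5, 1)): offset=3, physical=[A,B,D,E,h,F], logical=[E,h,F,A,B,D]
After op 7 (swap(2, 0)): offset=3, physical=[A,B,D,F,h,E], logical=[F,h,E,A,B,D]
After op 8 (rotate(+3)): offset=0, physical=[A,B,D,F,h,E], logical=[A,B,D,F,h,E]
After op 9 (rotate(+1)): offset=1, physical=[A,B,D,F,h,E], logical=[B,D,F,h,E,A]
After op 10 (swap(0, 1)): offset=1, physical=[A,D,B,F,h,E], logical=[D,B,F,h,E,A]

Answer: D,B,F,h,E,A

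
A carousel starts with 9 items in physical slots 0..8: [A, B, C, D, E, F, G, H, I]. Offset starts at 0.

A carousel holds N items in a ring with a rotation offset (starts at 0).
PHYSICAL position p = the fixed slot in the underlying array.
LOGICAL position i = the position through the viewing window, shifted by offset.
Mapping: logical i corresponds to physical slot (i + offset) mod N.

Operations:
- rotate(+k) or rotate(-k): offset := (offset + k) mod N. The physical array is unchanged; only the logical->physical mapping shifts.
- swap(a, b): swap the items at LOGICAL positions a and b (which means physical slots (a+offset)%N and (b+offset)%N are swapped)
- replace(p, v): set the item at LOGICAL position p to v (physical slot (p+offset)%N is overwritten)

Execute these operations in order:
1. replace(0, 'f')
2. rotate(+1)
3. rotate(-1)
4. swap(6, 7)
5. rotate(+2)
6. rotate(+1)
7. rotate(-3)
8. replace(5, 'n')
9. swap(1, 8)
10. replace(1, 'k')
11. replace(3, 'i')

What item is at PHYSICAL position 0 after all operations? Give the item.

Answer: f

Derivation:
After op 1 (replace(0, 'f')): offset=0, physical=[f,B,C,D,E,F,G,H,I], logical=[f,B,C,D,E,F,G,H,I]
After op 2 (rotate(+1)): offset=1, physical=[f,B,C,D,E,F,G,H,I], logical=[B,C,D,E,F,G,H,I,f]
After op 3 (rotate(-1)): offset=0, physical=[f,B,C,D,E,F,G,H,I], logical=[f,B,C,D,E,F,G,H,I]
After op 4 (swap(6, 7)): offset=0, physical=[f,B,C,D,E,F,H,G,I], logical=[f,B,C,D,E,F,H,G,I]
After op 5 (rotate(+2)): offset=2, physical=[f,B,C,D,E,F,H,G,I], logical=[C,D,E,F,H,G,I,f,B]
After op 6 (rotate(+1)): offset=3, physical=[f,B,C,D,E,F,H,G,I], logical=[D,E,F,H,G,I,f,B,C]
After op 7 (rotate(-3)): offset=0, physical=[f,B,C,D,E,F,H,G,I], logical=[f,B,C,D,E,F,H,G,I]
After op 8 (replace(5, 'n')): offset=0, physical=[f,B,C,D,E,n,H,G,I], logical=[f,B,C,D,E,n,H,G,I]
After op 9 (swap(1, 8)): offset=0, physical=[f,I,C,D,E,n,H,G,B], logical=[f,I,C,D,E,n,H,G,B]
After op 10 (replace(1, 'k')): offset=0, physical=[f,k,C,D,E,n,H,G,B], logical=[f,k,C,D,E,n,H,G,B]
After op 11 (replace(3, 'i')): offset=0, physical=[f,k,C,i,E,n,H,G,B], logical=[f,k,C,i,E,n,H,G,B]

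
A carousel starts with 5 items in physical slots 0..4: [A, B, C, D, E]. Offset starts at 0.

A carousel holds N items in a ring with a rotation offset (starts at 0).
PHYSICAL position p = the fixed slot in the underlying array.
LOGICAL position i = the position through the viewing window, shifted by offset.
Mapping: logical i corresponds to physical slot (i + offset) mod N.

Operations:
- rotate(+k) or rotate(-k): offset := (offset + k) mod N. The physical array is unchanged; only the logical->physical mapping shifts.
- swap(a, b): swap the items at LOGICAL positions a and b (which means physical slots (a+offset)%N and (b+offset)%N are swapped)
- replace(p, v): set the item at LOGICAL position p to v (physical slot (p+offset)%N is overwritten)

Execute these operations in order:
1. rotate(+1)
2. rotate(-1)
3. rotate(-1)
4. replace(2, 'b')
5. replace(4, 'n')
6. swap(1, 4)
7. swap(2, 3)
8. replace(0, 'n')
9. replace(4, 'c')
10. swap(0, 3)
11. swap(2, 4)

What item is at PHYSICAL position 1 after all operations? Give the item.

After op 1 (rotate(+1)): offset=1, physical=[A,B,C,D,E], logical=[B,C,D,E,A]
After op 2 (rotate(-1)): offset=0, physical=[A,B,C,D,E], logical=[A,B,C,D,E]
After op 3 (rotate(-1)): offset=4, physical=[A,B,C,D,E], logical=[E,A,B,C,D]
After op 4 (replace(2, 'b')): offset=4, physical=[A,b,C,D,E], logical=[E,A,b,C,D]
After op 5 (replace(4, 'n')): offset=4, physical=[A,b,C,n,E], logical=[E,A,b,C,n]
After op 6 (swap(1, 4)): offset=4, physical=[n,b,C,A,E], logical=[E,n,b,C,A]
After op 7 (swap(2, 3)): offset=4, physical=[n,C,b,A,E], logical=[E,n,C,b,A]
After op 8 (replace(0, 'n')): offset=4, physical=[n,C,b,A,n], logical=[n,n,C,b,A]
After op 9 (replace(4, 'c')): offset=4, physical=[n,C,b,c,n], logical=[n,n,C,b,c]
After op 10 (swap(0, 3)): offset=4, physical=[n,C,n,c,b], logical=[b,n,C,n,c]
After op 11 (swap(2, 4)): offset=4, physical=[n,c,n,C,b], logical=[b,n,c,n,C]

Answer: c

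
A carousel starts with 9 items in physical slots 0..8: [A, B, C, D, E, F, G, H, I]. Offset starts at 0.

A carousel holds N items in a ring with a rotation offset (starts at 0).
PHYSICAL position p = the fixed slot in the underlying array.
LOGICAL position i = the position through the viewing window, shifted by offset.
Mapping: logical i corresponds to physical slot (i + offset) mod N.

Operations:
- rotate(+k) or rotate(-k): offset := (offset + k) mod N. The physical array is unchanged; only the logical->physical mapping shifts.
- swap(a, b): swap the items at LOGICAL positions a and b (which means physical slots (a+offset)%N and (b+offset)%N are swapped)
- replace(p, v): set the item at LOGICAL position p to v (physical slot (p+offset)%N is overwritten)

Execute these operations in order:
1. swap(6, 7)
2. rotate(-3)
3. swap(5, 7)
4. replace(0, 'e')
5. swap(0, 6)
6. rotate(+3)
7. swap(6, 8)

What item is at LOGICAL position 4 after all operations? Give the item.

Answer: C

Derivation:
After op 1 (swap(6, 7)): offset=0, physical=[A,B,C,D,E,F,H,G,I], logical=[A,B,C,D,E,F,H,G,I]
After op 2 (rotate(-3)): offset=6, physical=[A,B,C,D,E,F,H,G,I], logical=[H,G,I,A,B,C,D,E,F]
After op 3 (swap(5, 7)): offset=6, physical=[A,B,E,D,C,F,H,G,I], logical=[H,G,I,A,B,E,D,C,F]
After op 4 (replace(0, 'e')): offset=6, physical=[A,B,E,D,C,F,e,G,I], logical=[e,G,I,A,B,E,D,C,F]
After op 5 (swap(0, 6)): offset=6, physical=[A,B,E,e,C,F,D,G,I], logical=[D,G,I,A,B,E,e,C,F]
After op 6 (rotate(+3)): offset=0, physical=[A,B,E,e,C,F,D,G,I], logical=[A,B,E,e,C,F,D,G,I]
After op 7 (swap(6, 8)): offset=0, physical=[A,B,E,e,C,F,I,G,D], logical=[A,B,E,e,C,F,I,G,D]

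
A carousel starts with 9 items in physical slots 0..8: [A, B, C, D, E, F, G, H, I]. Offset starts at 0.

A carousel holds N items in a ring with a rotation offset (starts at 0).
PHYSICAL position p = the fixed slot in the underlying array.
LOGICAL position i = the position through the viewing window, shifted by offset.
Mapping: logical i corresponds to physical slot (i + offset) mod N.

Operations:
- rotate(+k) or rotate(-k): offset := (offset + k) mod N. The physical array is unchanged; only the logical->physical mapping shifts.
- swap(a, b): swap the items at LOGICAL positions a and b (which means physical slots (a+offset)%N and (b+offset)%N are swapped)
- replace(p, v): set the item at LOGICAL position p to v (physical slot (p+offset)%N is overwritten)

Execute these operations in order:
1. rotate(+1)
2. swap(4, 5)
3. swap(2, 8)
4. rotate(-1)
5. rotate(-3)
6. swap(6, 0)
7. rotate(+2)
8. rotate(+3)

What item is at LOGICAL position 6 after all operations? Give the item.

After op 1 (rotate(+1)): offset=1, physical=[A,B,C,D,E,F,G,H,I], logical=[B,C,D,E,F,G,H,I,A]
After op 2 (swap(4, 5)): offset=1, physical=[A,B,C,D,E,G,F,H,I], logical=[B,C,D,E,G,F,H,I,A]
After op 3 (swap(2, 8)): offset=1, physical=[D,B,C,A,E,G,F,H,I], logical=[B,C,A,E,G,F,H,I,D]
After op 4 (rotate(-1)): offset=0, physical=[D,B,C,A,E,G,F,H,I], logical=[D,B,C,A,E,G,F,H,I]
After op 5 (rotate(-3)): offset=6, physical=[D,B,C,A,E,G,F,H,I], logical=[F,H,I,D,B,C,A,E,G]
After op 6 (swap(6, 0)): offset=6, physical=[D,B,C,F,E,G,A,H,I], logical=[A,H,I,D,B,C,F,E,G]
After op 7 (rotate(+2)): offset=8, physical=[D,B,C,F,E,G,A,H,I], logical=[I,D,B,C,F,E,G,A,H]
After op 8 (rotate(+3)): offset=2, physical=[D,B,C,F,E,G,A,H,I], logical=[C,F,E,G,A,H,I,D,B]

Answer: I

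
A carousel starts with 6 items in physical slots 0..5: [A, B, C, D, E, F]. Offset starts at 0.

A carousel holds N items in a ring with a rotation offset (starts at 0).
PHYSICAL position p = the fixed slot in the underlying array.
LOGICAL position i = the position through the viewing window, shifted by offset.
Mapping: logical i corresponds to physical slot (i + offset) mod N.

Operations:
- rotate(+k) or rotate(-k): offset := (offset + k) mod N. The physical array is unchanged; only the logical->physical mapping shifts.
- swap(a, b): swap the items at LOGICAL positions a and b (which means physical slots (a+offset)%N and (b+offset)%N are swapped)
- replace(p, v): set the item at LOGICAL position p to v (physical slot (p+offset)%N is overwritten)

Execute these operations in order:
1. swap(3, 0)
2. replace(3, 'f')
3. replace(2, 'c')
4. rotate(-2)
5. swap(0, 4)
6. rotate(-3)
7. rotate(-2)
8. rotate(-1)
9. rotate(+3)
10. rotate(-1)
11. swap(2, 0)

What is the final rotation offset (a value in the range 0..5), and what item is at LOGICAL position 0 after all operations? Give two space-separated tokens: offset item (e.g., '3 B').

After op 1 (swap(3, 0)): offset=0, physical=[D,B,C,A,E,F], logical=[D,B,C,A,E,F]
After op 2 (replace(3, 'f')): offset=0, physical=[D,B,C,f,E,F], logical=[D,B,C,f,E,F]
After op 3 (replace(2, 'c')): offset=0, physical=[D,B,c,f,E,F], logical=[D,B,c,f,E,F]
After op 4 (rotate(-2)): offset=4, physical=[D,B,c,f,E,F], logical=[E,F,D,B,c,f]
After op 5 (swap(0, 4)): offset=4, physical=[D,B,E,f,c,F], logical=[c,F,D,B,E,f]
After op 6 (rotate(-3)): offset=1, physical=[D,B,E,f,c,F], logical=[B,E,f,c,F,D]
After op 7 (rotate(-2)): offset=5, physical=[D,B,E,f,c,F], logical=[F,D,B,E,f,c]
After op 8 (rotate(-1)): offset=4, physical=[D,B,E,f,c,F], logical=[c,F,D,B,E,f]
After op 9 (rotate(+3)): offset=1, physical=[D,B,E,f,c,F], logical=[B,E,f,c,F,D]
After op 10 (rotate(-1)): offset=0, physical=[D,B,E,f,c,F], logical=[D,B,E,f,c,F]
After op 11 (swap(2, 0)): offset=0, physical=[E,B,D,f,c,F], logical=[E,B,D,f,c,F]

Answer: 0 E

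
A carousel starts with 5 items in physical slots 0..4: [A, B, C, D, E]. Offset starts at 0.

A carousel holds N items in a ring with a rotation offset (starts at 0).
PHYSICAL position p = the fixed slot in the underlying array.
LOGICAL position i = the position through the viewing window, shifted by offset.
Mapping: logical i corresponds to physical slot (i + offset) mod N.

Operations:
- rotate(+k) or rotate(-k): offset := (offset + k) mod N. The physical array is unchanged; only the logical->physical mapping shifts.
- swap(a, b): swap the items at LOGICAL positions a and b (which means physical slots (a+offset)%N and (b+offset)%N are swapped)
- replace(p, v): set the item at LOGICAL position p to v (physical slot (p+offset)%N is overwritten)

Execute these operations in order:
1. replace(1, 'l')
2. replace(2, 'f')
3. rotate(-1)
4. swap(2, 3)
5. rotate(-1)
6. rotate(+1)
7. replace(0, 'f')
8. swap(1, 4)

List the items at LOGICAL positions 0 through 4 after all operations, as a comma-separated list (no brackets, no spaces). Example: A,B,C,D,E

Answer: f,D,f,l,A

Derivation:
After op 1 (replace(1, 'l')): offset=0, physical=[A,l,C,D,E], logical=[A,l,C,D,E]
After op 2 (replace(2, 'f')): offset=0, physical=[A,l,f,D,E], logical=[A,l,f,D,E]
After op 3 (rotate(-1)): offset=4, physical=[A,l,f,D,E], logical=[E,A,l,f,D]
After op 4 (swap(2, 3)): offset=4, physical=[A,f,l,D,E], logical=[E,A,f,l,D]
After op 5 (rotate(-1)): offset=3, physical=[A,f,l,D,E], logical=[D,E,A,f,l]
After op 6 (rotate(+1)): offset=4, physical=[A,f,l,D,E], logical=[E,A,f,l,D]
After op 7 (replace(0, 'f')): offset=4, physical=[A,f,l,D,f], logical=[f,A,f,l,D]
After op 8 (swap(1, 4)): offset=4, physical=[D,f,l,A,f], logical=[f,D,f,l,A]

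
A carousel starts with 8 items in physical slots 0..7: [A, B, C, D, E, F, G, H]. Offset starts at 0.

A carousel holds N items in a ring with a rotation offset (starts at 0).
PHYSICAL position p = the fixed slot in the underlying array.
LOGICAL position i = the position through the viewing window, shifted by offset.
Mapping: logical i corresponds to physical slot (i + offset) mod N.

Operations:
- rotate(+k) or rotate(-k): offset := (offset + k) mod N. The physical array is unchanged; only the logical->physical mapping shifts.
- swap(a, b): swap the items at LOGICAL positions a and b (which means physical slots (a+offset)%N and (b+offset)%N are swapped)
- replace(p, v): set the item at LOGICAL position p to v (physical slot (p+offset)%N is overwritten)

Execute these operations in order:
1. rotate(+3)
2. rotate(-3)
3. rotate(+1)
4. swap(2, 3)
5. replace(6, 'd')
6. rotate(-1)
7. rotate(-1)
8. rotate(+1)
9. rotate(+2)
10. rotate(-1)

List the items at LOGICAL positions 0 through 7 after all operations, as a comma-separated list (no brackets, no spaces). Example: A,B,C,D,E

Answer: B,C,E,D,F,G,d,A

Derivation:
After op 1 (rotate(+3)): offset=3, physical=[A,B,C,D,E,F,G,H], logical=[D,E,F,G,H,A,B,C]
After op 2 (rotate(-3)): offset=0, physical=[A,B,C,D,E,F,G,H], logical=[A,B,C,D,E,F,G,H]
After op 3 (rotate(+1)): offset=1, physical=[A,B,C,D,E,F,G,H], logical=[B,C,D,E,F,G,H,A]
After op 4 (swap(2, 3)): offset=1, physical=[A,B,C,E,D,F,G,H], logical=[B,C,E,D,F,G,H,A]
After op 5 (replace(6, 'd')): offset=1, physical=[A,B,C,E,D,F,G,d], logical=[B,C,E,D,F,G,d,A]
After op 6 (rotate(-1)): offset=0, physical=[A,B,C,E,D,F,G,d], logical=[A,B,C,E,D,F,G,d]
After op 7 (rotate(-1)): offset=7, physical=[A,B,C,E,D,F,G,d], logical=[d,A,B,C,E,D,F,G]
After op 8 (rotate(+1)): offset=0, physical=[A,B,C,E,D,F,G,d], logical=[A,B,C,E,D,F,G,d]
After op 9 (rotate(+2)): offset=2, physical=[A,B,C,E,D,F,G,d], logical=[C,E,D,F,G,d,A,B]
After op 10 (rotate(-1)): offset=1, physical=[A,B,C,E,D,F,G,d], logical=[B,C,E,D,F,G,d,A]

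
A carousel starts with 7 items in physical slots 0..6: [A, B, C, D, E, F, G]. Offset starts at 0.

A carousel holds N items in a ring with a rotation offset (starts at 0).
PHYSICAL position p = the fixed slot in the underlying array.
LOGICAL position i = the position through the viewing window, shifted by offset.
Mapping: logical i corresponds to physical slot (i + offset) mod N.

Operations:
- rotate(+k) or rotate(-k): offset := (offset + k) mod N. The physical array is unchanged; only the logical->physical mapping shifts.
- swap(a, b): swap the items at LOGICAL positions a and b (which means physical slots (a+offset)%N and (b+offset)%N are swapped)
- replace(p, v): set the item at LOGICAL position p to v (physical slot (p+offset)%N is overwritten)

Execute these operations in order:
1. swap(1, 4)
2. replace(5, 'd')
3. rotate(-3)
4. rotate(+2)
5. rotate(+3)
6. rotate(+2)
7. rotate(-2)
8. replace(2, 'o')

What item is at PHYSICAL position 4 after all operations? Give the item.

Answer: o

Derivation:
After op 1 (swap(1, 4)): offset=0, physical=[A,E,C,D,B,F,G], logical=[A,E,C,D,B,F,G]
After op 2 (replace(5, 'd')): offset=0, physical=[A,E,C,D,B,d,G], logical=[A,E,C,D,B,d,G]
After op 3 (rotate(-3)): offset=4, physical=[A,E,C,D,B,d,G], logical=[B,d,G,A,E,C,D]
After op 4 (rotate(+2)): offset=6, physical=[A,E,C,D,B,d,G], logical=[G,A,E,C,D,B,d]
After op 5 (rotate(+3)): offset=2, physical=[A,E,C,D,B,d,G], logical=[C,D,B,d,G,A,E]
After op 6 (rotate(+2)): offset=4, physical=[A,E,C,D,B,d,G], logical=[B,d,G,A,E,C,D]
After op 7 (rotate(-2)): offset=2, physical=[A,E,C,D,B,d,G], logical=[C,D,B,d,G,A,E]
After op 8 (replace(2, 'o')): offset=2, physical=[A,E,C,D,o,d,G], logical=[C,D,o,d,G,A,E]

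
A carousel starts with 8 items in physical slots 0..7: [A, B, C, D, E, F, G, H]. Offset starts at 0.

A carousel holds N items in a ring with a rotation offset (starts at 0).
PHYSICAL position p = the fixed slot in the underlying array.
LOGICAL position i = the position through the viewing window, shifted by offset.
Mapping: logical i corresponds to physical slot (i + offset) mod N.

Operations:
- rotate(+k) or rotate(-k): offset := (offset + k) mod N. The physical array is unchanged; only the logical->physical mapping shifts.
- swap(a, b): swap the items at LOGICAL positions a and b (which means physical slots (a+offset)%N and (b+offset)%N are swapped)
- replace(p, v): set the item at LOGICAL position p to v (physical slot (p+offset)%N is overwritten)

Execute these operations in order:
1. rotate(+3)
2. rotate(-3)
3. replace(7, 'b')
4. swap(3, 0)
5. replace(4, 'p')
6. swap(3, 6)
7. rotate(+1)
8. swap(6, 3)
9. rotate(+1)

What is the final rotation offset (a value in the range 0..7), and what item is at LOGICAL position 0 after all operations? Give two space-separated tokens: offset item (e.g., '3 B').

Answer: 2 C

Derivation:
After op 1 (rotate(+3)): offset=3, physical=[A,B,C,D,E,F,G,H], logical=[D,E,F,G,H,A,B,C]
After op 2 (rotate(-3)): offset=0, physical=[A,B,C,D,E,F,G,H], logical=[A,B,C,D,E,F,G,H]
After op 3 (replace(7, 'b')): offset=0, physical=[A,B,C,D,E,F,G,b], logical=[A,B,C,D,E,F,G,b]
After op 4 (swap(3, 0)): offset=0, physical=[D,B,C,A,E,F,G,b], logical=[D,B,C,A,E,F,G,b]
After op 5 (replace(4, 'p')): offset=0, physical=[D,B,C,A,p,F,G,b], logical=[D,B,C,A,p,F,G,b]
After op 6 (swap(3, 6)): offset=0, physical=[D,B,C,G,p,F,A,b], logical=[D,B,C,G,p,F,A,b]
After op 7 (rotate(+1)): offset=1, physical=[D,B,C,G,p,F,A,b], logical=[B,C,G,p,F,A,b,D]
After op 8 (swap(6, 3)): offset=1, physical=[D,B,C,G,b,F,A,p], logical=[B,C,G,b,F,A,p,D]
After op 9 (rotate(+1)): offset=2, physical=[D,B,C,G,b,F,A,p], logical=[C,G,b,F,A,p,D,B]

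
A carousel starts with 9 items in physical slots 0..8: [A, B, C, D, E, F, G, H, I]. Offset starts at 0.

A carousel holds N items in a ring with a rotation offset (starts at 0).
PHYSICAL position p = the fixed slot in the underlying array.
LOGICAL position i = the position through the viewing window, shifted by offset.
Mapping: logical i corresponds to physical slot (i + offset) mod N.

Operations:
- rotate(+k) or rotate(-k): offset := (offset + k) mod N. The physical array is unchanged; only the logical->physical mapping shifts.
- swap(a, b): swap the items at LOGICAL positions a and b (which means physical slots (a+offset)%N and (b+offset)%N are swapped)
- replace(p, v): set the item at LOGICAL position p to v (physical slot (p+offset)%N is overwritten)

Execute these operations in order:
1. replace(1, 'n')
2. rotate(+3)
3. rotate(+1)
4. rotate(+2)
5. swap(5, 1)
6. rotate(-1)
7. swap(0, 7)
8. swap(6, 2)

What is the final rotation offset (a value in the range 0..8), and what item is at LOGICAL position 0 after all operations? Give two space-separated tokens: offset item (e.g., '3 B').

After op 1 (replace(1, 'n')): offset=0, physical=[A,n,C,D,E,F,G,H,I], logical=[A,n,C,D,E,F,G,H,I]
After op 2 (rotate(+3)): offset=3, physical=[A,n,C,D,E,F,G,H,I], logical=[D,E,F,G,H,I,A,n,C]
After op 3 (rotate(+1)): offset=4, physical=[A,n,C,D,E,F,G,H,I], logical=[E,F,G,H,I,A,n,C,D]
After op 4 (rotate(+2)): offset=6, physical=[A,n,C,D,E,F,G,H,I], logical=[G,H,I,A,n,C,D,E,F]
After op 5 (swap(5, 1)): offset=6, physical=[A,n,H,D,E,F,G,C,I], logical=[G,C,I,A,n,H,D,E,F]
After op 6 (rotate(-1)): offset=5, physical=[A,n,H,D,E,F,G,C,I], logical=[F,G,C,I,A,n,H,D,E]
After op 7 (swap(0, 7)): offset=5, physical=[A,n,H,F,E,D,G,C,I], logical=[D,G,C,I,A,n,H,F,E]
After op 8 (swap(6, 2)): offset=5, physical=[A,n,C,F,E,D,G,H,I], logical=[D,G,H,I,A,n,C,F,E]

Answer: 5 D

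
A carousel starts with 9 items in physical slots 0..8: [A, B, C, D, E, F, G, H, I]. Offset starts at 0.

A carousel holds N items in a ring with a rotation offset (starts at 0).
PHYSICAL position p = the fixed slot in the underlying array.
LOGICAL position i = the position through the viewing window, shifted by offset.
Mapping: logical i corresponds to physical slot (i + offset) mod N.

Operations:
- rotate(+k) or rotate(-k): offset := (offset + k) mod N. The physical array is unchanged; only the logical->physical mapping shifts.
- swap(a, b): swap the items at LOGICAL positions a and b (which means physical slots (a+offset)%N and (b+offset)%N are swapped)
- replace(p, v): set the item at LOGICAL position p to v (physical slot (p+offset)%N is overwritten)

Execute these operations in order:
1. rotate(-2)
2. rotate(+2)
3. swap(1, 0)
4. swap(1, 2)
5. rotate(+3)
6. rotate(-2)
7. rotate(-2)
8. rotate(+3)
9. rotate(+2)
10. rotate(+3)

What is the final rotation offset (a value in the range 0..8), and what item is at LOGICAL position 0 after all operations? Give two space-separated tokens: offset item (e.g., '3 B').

After op 1 (rotate(-2)): offset=7, physical=[A,B,C,D,E,F,G,H,I], logical=[H,I,A,B,C,D,E,F,G]
After op 2 (rotate(+2)): offset=0, physical=[A,B,C,D,E,F,G,H,I], logical=[A,B,C,D,E,F,G,H,I]
After op 3 (swap(1, 0)): offset=0, physical=[B,A,C,D,E,F,G,H,I], logical=[B,A,C,D,E,F,G,H,I]
After op 4 (swap(1, 2)): offset=0, physical=[B,C,A,D,E,F,G,H,I], logical=[B,C,A,D,E,F,G,H,I]
After op 5 (rotate(+3)): offset=3, physical=[B,C,A,D,E,F,G,H,I], logical=[D,E,F,G,H,I,B,C,A]
After op 6 (rotate(-2)): offset=1, physical=[B,C,A,D,E,F,G,H,I], logical=[C,A,D,E,F,G,H,I,B]
After op 7 (rotate(-2)): offset=8, physical=[B,C,A,D,E,F,G,H,I], logical=[I,B,C,A,D,E,F,G,H]
After op 8 (rotate(+3)): offset=2, physical=[B,C,A,D,E,F,G,H,I], logical=[A,D,E,F,G,H,I,B,C]
After op 9 (rotate(+2)): offset=4, physical=[B,C,A,D,E,F,G,H,I], logical=[E,F,G,H,I,B,C,A,D]
After op 10 (rotate(+3)): offset=7, physical=[B,C,A,D,E,F,G,H,I], logical=[H,I,B,C,A,D,E,F,G]

Answer: 7 H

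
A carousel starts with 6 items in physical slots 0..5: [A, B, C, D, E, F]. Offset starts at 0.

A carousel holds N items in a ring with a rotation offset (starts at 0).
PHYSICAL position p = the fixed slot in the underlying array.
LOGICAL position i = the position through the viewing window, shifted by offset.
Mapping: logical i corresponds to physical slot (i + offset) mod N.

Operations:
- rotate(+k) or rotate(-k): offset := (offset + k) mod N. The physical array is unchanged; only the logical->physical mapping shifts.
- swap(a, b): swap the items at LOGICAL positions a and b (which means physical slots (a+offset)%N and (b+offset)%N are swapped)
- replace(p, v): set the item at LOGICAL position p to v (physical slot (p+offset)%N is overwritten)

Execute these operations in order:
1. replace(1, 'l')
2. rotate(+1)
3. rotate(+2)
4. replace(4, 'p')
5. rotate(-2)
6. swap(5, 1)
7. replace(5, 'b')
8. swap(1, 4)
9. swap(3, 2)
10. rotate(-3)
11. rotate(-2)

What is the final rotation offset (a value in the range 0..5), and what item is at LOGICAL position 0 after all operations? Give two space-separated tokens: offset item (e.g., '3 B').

After op 1 (replace(1, 'l')): offset=0, physical=[A,l,C,D,E,F], logical=[A,l,C,D,E,F]
After op 2 (rotate(+1)): offset=1, physical=[A,l,C,D,E,F], logical=[l,C,D,E,F,A]
After op 3 (rotate(+2)): offset=3, physical=[A,l,C,D,E,F], logical=[D,E,F,A,l,C]
After op 4 (replace(4, 'p')): offset=3, physical=[A,p,C,D,E,F], logical=[D,E,F,A,p,C]
After op 5 (rotate(-2)): offset=1, physical=[A,p,C,D,E,F], logical=[p,C,D,E,F,A]
After op 6 (swap(5, 1)): offset=1, physical=[C,p,A,D,E,F], logical=[p,A,D,E,F,C]
After op 7 (replace(5, 'b')): offset=1, physical=[b,p,A,D,E,F], logical=[p,A,D,E,F,b]
After op 8 (swap(1, 4)): offset=1, physical=[b,p,F,D,E,A], logical=[p,F,D,E,A,b]
After op 9 (swap(3, 2)): offset=1, physical=[b,p,F,E,D,A], logical=[p,F,E,D,A,b]
After op 10 (rotate(-3)): offset=4, physical=[b,p,F,E,D,A], logical=[D,A,b,p,F,E]
After op 11 (rotate(-2)): offset=2, physical=[b,p,F,E,D,A], logical=[F,E,D,A,b,p]

Answer: 2 F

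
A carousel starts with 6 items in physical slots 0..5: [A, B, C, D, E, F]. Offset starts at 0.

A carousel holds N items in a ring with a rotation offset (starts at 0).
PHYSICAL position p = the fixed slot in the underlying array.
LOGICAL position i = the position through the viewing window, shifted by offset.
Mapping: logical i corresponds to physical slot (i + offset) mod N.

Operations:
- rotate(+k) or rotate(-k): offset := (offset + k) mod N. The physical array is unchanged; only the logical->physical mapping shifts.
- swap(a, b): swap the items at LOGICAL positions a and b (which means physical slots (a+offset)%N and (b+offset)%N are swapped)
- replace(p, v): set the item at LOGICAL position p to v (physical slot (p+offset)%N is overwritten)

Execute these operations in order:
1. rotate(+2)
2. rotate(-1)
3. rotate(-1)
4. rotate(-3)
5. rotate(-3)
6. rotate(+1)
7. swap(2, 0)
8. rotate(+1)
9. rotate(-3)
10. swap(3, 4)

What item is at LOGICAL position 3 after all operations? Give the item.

Answer: B

Derivation:
After op 1 (rotate(+2)): offset=2, physical=[A,B,C,D,E,F], logical=[C,D,E,F,A,B]
After op 2 (rotate(-1)): offset=1, physical=[A,B,C,D,E,F], logical=[B,C,D,E,F,A]
After op 3 (rotate(-1)): offset=0, physical=[A,B,C,D,E,F], logical=[A,B,C,D,E,F]
After op 4 (rotate(-3)): offset=3, physical=[A,B,C,D,E,F], logical=[D,E,F,A,B,C]
After op 5 (rotate(-3)): offset=0, physical=[A,B,C,D,E,F], logical=[A,B,C,D,E,F]
After op 6 (rotate(+1)): offset=1, physical=[A,B,C,D,E,F], logical=[B,C,D,E,F,A]
After op 7 (swap(2, 0)): offset=1, physical=[A,D,C,B,E,F], logical=[D,C,B,E,F,A]
After op 8 (rotate(+1)): offset=2, physical=[A,D,C,B,E,F], logical=[C,B,E,F,A,D]
After op 9 (rotate(-3)): offset=5, physical=[A,D,C,B,E,F], logical=[F,A,D,C,B,E]
After op 10 (swap(3, 4)): offset=5, physical=[A,D,B,C,E,F], logical=[F,A,D,B,C,E]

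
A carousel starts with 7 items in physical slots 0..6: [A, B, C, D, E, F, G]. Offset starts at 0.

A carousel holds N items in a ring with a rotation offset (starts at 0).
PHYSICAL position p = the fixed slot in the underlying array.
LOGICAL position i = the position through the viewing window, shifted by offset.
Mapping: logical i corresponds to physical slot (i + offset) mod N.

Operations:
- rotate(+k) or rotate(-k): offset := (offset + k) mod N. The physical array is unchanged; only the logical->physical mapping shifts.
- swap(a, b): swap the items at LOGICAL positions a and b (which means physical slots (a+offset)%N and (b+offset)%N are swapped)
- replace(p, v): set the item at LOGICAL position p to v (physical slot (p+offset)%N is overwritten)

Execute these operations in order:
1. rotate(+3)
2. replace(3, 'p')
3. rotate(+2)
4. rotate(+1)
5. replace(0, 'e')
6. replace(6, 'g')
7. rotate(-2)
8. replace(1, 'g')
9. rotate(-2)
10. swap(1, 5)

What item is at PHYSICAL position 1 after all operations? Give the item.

After op 1 (rotate(+3)): offset=3, physical=[A,B,C,D,E,F,G], logical=[D,E,F,G,A,B,C]
After op 2 (replace(3, 'p')): offset=3, physical=[A,B,C,D,E,F,p], logical=[D,E,F,p,A,B,C]
After op 3 (rotate(+2)): offset=5, physical=[A,B,C,D,E,F,p], logical=[F,p,A,B,C,D,E]
After op 4 (rotate(+1)): offset=6, physical=[A,B,C,D,E,F,p], logical=[p,A,B,C,D,E,F]
After op 5 (replace(0, 'e')): offset=6, physical=[A,B,C,D,E,F,e], logical=[e,A,B,C,D,E,F]
After op 6 (replace(6, 'g')): offset=6, physical=[A,B,C,D,E,g,e], logical=[e,A,B,C,D,E,g]
After op 7 (rotate(-2)): offset=4, physical=[A,B,C,D,E,g,e], logical=[E,g,e,A,B,C,D]
After op 8 (replace(1, 'g')): offset=4, physical=[A,B,C,D,E,g,e], logical=[E,g,e,A,B,C,D]
After op 9 (rotate(-2)): offset=2, physical=[A,B,C,D,E,g,e], logical=[C,D,E,g,e,A,B]
After op 10 (swap(1, 5)): offset=2, physical=[D,B,C,A,E,g,e], logical=[C,A,E,g,e,D,B]

Answer: B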